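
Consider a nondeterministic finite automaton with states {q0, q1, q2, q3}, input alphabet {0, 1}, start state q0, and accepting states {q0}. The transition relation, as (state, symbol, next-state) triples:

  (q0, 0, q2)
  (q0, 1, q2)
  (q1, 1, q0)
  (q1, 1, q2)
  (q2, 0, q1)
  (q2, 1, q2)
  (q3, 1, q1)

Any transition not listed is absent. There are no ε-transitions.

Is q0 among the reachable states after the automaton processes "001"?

Yes

Start in {q0}.
Read '0': {q0} → {q2}.
Read '0': {q2} → {q1}.
Read '1': {q1} → {q0, q2}.
State q0 is in {q0, q2}.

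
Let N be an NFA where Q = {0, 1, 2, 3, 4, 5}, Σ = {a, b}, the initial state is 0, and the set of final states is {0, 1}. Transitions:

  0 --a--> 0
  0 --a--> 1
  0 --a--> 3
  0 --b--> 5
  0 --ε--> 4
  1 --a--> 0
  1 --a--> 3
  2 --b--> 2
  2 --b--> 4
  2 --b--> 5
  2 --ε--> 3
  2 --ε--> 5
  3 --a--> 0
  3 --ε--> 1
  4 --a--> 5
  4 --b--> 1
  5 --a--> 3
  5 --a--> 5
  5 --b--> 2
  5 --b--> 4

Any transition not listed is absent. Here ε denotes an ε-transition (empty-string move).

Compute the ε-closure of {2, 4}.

{1, 2, 3, 4, 5}

Begin with {2, 4}.
ε-move 2 → 3; add 3.
ε-move 2 → 5; add 5.
ε-move 3 → 1; add 1.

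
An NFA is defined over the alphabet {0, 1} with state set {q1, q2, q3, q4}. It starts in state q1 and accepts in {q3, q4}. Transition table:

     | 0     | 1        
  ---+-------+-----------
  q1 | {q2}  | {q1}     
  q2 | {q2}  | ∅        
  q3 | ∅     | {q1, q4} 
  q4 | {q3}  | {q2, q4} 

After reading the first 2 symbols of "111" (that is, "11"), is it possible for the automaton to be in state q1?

Start in {q1}.
Read '1': {q1} → {q1}.
Read '1': {q1} → {q1}.
State q1 is in {q1}.

Yes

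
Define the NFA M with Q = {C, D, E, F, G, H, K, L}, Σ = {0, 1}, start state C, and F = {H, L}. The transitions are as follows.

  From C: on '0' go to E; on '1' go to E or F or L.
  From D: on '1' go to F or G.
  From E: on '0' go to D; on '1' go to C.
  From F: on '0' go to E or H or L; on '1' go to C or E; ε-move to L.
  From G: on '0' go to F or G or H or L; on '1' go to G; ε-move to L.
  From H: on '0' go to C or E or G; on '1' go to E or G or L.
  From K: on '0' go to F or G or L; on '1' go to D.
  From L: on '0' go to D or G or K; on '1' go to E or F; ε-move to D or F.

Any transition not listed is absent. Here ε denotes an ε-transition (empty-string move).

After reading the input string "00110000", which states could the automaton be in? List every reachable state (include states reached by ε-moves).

{C, D, E, F, G, H, K, L}

Start in {C}.
Read '0': {C} → {E}.
Read '0': {E} → {D}.
Read '1': {D} → {D, F, G, L}.
Read '1': {D, F, G, L} → {C, D, E, F, G, L}.
Read '0': {C, D, E, F, G, L} → {D, E, F, G, H, K, L}.
Read '0': {D, E, F, G, H, K, L} → {C, D, E, F, G, H, K, L}.
Read '0': {C, D, E, F, G, H, K, L} → {C, D, E, F, G, H, K, L}.
Read '0': {C, D, E, F, G, H, K, L} → {C, D, E, F, G, H, K, L}.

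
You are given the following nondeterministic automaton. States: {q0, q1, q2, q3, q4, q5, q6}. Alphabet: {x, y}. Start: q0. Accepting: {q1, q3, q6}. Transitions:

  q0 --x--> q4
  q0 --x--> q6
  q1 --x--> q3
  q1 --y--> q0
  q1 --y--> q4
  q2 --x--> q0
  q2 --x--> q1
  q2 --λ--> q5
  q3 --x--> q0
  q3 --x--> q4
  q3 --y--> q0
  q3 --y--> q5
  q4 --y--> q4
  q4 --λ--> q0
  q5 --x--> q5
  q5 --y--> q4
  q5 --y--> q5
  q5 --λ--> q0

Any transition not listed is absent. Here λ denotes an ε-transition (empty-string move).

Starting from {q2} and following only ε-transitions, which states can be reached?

{q0, q2, q5}

Begin with {q2}.
ε-move q2 → q5; add q5.
ε-move q5 → q0; add q0.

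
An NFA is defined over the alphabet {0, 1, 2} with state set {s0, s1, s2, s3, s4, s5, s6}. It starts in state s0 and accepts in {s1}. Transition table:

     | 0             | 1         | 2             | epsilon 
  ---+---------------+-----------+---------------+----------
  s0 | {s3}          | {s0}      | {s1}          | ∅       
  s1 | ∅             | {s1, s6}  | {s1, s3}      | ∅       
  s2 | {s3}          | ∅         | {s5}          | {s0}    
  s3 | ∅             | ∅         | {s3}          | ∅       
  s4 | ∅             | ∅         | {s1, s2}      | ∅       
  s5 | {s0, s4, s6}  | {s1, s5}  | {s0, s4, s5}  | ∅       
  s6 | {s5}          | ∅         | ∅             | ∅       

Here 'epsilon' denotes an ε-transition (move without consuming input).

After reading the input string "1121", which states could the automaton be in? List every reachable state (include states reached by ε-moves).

Start in {s0}.
Read '1': s0→{s0}; now {s0}.
Read '1': s0→{s0}; now {s0}.
Read '2': s0→{s1}; now {s1}.
Read '1': s1→{s1, s6}; now {s1, s6}.

{s1, s6}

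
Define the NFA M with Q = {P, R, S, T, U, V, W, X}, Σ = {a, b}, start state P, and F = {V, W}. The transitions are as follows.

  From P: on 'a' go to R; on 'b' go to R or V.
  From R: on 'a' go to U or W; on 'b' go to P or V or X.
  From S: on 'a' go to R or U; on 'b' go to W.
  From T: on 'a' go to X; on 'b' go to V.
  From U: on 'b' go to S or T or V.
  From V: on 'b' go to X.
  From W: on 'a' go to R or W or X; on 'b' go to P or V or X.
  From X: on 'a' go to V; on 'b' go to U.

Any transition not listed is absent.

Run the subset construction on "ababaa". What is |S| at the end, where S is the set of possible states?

2

Start in {P}.
Read 'a': P→{R}; now {R}.
Read 'b': R→{P, V, X}; now {P, V, X}.
Read 'a': P→{R}, V→∅, X→{V}; now {R, V}.
Read 'b': R→{P, V, X}, V→{X}; now {P, V, X}.
Read 'a': P→{R}, V→∅, X→{V}; now {R, V}.
Read 'a': R→{U, W}, V→∅; now {U, W}.
That set has 2 states.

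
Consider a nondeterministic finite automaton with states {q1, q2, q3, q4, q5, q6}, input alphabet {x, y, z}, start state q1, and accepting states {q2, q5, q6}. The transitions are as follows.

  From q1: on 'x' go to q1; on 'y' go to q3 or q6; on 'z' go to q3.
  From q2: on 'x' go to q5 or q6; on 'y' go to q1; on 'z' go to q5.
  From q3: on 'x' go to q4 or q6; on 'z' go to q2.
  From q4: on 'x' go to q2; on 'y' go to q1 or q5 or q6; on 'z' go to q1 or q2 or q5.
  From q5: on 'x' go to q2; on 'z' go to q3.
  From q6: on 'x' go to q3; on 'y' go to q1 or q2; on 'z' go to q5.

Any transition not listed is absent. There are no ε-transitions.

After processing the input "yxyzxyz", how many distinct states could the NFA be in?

2

Start in {q1}.
Read 'y': q1→{q3, q6}; now {q3, q6}.
Read 'x': q3→{q4, q6}, q6→{q3}; now {q3, q4, q6}.
Read 'y': q3→∅, q4→{q1, q5, q6}, q6→{q1, q2}; now {q1, q2, q5, q6}.
Read 'z': q1→{q3}, q2→{q5}, q5→{q3}, q6→{q5}; now {q3, q5}.
Read 'x': q3→{q4, q6}, q5→{q2}; now {q2, q4, q6}.
Read 'y': q2→{q1}, q4→{q1, q5, q6}, q6→{q1, q2}; now {q1, q2, q5, q6}.
Read 'z': q1→{q3}, q2→{q5}, q5→{q3}, q6→{q5}; now {q3, q5}.
That set has 2 states.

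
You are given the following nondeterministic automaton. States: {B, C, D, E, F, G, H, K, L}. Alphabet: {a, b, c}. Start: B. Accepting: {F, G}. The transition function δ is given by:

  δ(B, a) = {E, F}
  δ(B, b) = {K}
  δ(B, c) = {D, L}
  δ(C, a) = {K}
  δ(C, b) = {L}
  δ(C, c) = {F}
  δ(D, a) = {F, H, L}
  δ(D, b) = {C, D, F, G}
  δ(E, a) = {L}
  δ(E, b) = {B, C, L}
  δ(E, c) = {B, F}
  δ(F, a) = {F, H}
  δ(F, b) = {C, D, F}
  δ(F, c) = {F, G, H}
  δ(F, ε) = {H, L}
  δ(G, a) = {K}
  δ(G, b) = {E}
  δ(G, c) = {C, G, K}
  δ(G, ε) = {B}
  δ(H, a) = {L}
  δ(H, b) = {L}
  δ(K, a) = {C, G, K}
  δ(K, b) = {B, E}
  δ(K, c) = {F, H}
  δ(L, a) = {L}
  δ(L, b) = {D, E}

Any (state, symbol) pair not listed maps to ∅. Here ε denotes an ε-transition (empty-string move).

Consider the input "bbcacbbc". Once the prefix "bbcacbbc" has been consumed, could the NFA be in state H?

Yes

Start in {B}.
Read 'b': B→{K}; now {K}.
Read 'b': K→{B, E}; now {B, E}.
Read 'c': B→{D, L}, E→{B, F}; union {B, D, F, L}; ε-closure = {B, D, F, H, L}.
Read 'a': B→{E, F}, D→{F, H, L}, F→{F, H}, H→{L}, L→{L}; now {E, F, H, L}.
Read 'c': E→{B, F}, F→{F, G, H}, H→∅, L→∅; union {B, F, G, H}; ε-closure = {B, F, G, H, L}.
Read 'b': B→{K}, F→{C, D, F}, G→{E}, H→{L}, L→{D, E}; union {C, D, E, F, K, L}; ε-closure = {C, D, E, F, H, K, L}.
Read 'b': C→{L}, D→{C, D, F, G}, E→{B, C, L}, F→{C, D, F}, H→{L}, K→{B, E}, L→{D, E}; union {B, C, D, E, F, G, L}; ε-closure = {B, C, D, E, F, G, H, L}.
Read 'c': B→{D, L}, C→{F}, D→∅, E→{B, F}, F→{F, G, H}, G→{C, G, K}, H→∅, L→∅; now {B, C, D, F, G, H, K, L}.
State H is in {B, C, D, F, G, H, K, L}.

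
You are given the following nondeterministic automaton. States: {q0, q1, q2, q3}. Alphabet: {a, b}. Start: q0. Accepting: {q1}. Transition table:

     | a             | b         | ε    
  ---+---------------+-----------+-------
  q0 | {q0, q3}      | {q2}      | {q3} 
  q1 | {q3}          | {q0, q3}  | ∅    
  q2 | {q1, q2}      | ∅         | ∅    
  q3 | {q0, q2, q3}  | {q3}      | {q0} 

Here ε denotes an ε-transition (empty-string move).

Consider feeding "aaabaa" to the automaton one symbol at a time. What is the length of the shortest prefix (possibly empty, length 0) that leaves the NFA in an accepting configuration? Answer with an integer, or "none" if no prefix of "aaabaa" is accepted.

2

Start: ε-closure({q0}) = {q0, q3}.
Read 'a': {q0, q3} → {q0, q2, q3}.
Read 'a': {q0, q2, q3} → {q0, q1, q2, q3}.
None of the earlier sets intersect F, but {q0, q1, q2, q3} does.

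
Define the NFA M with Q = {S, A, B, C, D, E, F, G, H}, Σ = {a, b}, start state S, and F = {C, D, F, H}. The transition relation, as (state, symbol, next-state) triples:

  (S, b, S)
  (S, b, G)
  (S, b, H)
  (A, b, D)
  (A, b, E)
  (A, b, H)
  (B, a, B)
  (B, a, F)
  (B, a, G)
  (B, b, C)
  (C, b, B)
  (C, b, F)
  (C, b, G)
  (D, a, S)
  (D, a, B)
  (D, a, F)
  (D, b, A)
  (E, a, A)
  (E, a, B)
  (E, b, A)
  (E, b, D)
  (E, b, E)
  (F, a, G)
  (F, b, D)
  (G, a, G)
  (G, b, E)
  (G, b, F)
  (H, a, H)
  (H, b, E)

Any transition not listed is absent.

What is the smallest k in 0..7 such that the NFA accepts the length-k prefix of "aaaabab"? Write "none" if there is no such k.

Start in {S}.
Read 'a': {S} → ∅.
The set is empty and remains empty for the remaining 6 symbols.
No reachable set along the way intersects F.

none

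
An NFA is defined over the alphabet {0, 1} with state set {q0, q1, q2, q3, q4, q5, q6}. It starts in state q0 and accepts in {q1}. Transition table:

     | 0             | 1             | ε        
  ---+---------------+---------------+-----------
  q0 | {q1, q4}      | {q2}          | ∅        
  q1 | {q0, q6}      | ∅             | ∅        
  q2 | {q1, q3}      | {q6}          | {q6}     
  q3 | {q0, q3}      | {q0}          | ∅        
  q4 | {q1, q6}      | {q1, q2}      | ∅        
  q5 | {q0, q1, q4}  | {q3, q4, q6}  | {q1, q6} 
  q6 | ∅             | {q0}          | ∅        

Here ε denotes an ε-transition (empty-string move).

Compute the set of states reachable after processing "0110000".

{q0, q1, q4, q6}

Start in {q0}.
Read '0': {q0} → {q1, q4}.
Read '1': {q1, q4} → {q1, q2, q6}.
Read '1': {q1, q2, q6} → {q0, q6}.
Read '0': {q0, q6} → {q1, q4}.
Read '0': {q1, q4} → {q0, q1, q6}.
Read '0': {q0, q1, q6} → {q0, q1, q4, q6}.
Read '0': {q0, q1, q4, q6} → {q0, q1, q4, q6}.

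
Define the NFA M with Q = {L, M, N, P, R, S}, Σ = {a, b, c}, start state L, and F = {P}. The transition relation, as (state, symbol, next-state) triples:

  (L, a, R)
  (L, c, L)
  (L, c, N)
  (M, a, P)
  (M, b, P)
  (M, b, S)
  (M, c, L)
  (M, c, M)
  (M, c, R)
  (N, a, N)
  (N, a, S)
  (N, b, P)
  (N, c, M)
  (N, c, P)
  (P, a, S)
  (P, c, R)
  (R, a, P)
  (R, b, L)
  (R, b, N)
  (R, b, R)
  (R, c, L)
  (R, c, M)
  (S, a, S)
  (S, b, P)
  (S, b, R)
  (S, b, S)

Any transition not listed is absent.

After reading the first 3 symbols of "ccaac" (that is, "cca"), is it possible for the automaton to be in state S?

Yes

Start in {L}.
Read 'c': {L} → {L, N}.
Read 'c': {L, N} → {L, M, N, P}.
Read 'a': {L, M, N, P} → {N, P, R, S}.
State S is in {N, P, R, S}.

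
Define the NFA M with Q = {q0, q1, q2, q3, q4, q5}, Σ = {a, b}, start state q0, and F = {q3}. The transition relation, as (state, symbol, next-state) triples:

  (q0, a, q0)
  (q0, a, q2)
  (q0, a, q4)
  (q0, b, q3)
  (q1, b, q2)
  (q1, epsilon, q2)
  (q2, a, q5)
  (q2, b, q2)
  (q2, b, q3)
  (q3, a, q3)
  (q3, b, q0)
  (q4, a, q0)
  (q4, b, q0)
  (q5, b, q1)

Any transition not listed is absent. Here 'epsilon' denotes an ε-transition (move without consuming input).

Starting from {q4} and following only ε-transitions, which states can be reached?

{q4}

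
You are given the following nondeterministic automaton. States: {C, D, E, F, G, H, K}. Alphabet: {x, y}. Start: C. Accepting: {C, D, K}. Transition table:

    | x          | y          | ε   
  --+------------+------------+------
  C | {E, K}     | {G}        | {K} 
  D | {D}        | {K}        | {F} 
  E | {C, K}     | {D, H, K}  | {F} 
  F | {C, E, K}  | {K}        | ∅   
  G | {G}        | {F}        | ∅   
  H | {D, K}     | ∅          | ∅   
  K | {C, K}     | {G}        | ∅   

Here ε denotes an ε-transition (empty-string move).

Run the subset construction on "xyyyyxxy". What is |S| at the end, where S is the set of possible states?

5

Start: ε-closure({C}) = {C, K}.
Read 'x': C→{E, K}, K→{C, K}; union {C, E, K}; ε-closure = {C, E, F, K}.
Read 'y': C→{G}, E→{D, H, K}, F→{K}, K→{G}; union {D, G, H, K}; ε-closure = {D, F, G, H, K}.
Read 'y': D→{K}, F→{K}, G→{F}, H→∅, K→{G}; now {F, G, K}.
Read 'y': F→{K}, G→{F}, K→{G}; now {F, G, K}.
Read 'y': F→{K}, G→{F}, K→{G}; now {F, G, K}.
Read 'x': F→{C, E, K}, G→{G}, K→{C, K}; union {C, E, G, K}; ε-closure = {C, E, F, G, K}.
Read 'x': C→{E, K}, E→{C, K}, F→{C, E, K}, G→{G}, K→{C, K}; union {C, E, G, K}; ε-closure = {C, E, F, G, K}.
Read 'y': C→{G}, E→{D, H, K}, F→{K}, G→{F}, K→{G}; now {D, F, G, H, K}.
That set has 5 states.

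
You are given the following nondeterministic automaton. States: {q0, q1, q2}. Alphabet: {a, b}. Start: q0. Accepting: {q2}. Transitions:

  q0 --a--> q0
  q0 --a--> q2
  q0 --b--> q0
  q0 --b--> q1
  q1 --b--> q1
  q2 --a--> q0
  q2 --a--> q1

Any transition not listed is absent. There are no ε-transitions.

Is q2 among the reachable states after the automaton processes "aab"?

Start in {q0}.
Read 'a': q0→{q0, q2}; now {q0, q2}.
Read 'a': q0→{q0, q2}, q2→{q0, q1}; now {q0, q1, q2}.
Read 'b': q0→{q0, q1}, q1→{q1}, q2→∅; now {q0, q1}.
State q2 is not in {q0, q1}.

No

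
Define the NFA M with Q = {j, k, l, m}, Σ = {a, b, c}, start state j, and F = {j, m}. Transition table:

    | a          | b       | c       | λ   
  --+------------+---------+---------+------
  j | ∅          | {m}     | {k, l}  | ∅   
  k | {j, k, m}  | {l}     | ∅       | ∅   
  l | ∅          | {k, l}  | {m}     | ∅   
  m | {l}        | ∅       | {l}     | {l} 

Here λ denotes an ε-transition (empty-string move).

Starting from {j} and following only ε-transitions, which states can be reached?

Begin with {j}.
No ε-moves leave this set, so the closure equals the set itself.

{j}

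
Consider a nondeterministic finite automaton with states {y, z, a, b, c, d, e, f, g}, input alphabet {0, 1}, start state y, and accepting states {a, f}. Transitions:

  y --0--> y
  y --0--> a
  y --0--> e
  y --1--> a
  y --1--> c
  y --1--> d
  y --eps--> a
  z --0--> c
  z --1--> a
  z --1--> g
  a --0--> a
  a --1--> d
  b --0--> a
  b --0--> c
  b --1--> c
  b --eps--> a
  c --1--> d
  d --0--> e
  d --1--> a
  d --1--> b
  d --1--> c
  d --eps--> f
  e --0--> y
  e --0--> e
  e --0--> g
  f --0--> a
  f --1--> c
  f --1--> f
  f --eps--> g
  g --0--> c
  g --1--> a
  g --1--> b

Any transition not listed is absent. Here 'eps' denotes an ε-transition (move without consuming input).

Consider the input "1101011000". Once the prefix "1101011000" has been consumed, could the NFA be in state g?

No

Start: ε-closure({y}) = {y, a}.
Read '1': {y, a} → {a, c, d, f, g}.
Read '1': {a, c, d, f, g} → {a, b, c, d, f, g}.
Read '0': {a, b, c, d, f, g} → {a, c, e}.
Read '1': {a, c, e} → {d, f, g}.
Read '0': {d, f, g} → {a, c, e}.
Read '1': {a, c, e} → {d, f, g}.
Read '1': {d, f, g} → {a, b, c, f, g}.
Read '0': {a, b, c, f, g} → {a, c}.
Read '0': {a, c} → {a}.
Read '0': {a} → {a}.
State g is not in {a}.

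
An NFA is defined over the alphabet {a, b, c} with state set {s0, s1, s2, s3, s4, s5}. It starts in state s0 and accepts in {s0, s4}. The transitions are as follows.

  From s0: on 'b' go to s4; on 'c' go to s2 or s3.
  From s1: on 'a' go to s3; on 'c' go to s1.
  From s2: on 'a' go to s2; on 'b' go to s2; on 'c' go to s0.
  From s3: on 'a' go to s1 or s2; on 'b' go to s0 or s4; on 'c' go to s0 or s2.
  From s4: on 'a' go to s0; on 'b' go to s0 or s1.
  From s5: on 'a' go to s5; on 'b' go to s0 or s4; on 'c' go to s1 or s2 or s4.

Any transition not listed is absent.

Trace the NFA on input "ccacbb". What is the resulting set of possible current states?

Start in {s0}.
Read 'c': {s0} → {s2, s3}.
Read 'c': {s2, s3} → {s0, s2}.
Read 'a': {s0, s2} → {s2}.
Read 'c': {s2} → {s0}.
Read 'b': {s0} → {s4}.
Read 'b': {s4} → {s0, s1}.

{s0, s1}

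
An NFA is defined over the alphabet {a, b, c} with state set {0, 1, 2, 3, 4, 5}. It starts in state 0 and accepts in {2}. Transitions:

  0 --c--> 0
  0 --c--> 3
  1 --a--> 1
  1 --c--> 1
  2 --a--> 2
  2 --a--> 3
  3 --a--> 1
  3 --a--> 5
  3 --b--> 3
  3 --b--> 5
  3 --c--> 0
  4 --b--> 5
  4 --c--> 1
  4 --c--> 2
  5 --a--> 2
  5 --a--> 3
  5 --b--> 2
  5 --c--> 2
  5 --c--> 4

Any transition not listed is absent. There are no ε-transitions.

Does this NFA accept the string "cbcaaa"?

Start in {0}.
Read 'c': 0→{0, 3}; now {0, 3}.
Read 'b': 0→∅, 3→{3, 5}; now {3, 5}.
Read 'c': 3→{0}, 5→{2, 4}; now {0, 2, 4}.
Read 'a': 0→∅, 2→{2, 3}, 4→∅; now {2, 3}.
Read 'a': 2→{2, 3}, 3→{1, 5}; now {1, 2, 3, 5}.
Read 'a': 1→{1}, 2→{2, 3}, 3→{1, 5}, 5→{2, 3}; now {1, 2, 3, 5}.
The final set {1, 2, 3, 5} contains the accepting state 2.

Yes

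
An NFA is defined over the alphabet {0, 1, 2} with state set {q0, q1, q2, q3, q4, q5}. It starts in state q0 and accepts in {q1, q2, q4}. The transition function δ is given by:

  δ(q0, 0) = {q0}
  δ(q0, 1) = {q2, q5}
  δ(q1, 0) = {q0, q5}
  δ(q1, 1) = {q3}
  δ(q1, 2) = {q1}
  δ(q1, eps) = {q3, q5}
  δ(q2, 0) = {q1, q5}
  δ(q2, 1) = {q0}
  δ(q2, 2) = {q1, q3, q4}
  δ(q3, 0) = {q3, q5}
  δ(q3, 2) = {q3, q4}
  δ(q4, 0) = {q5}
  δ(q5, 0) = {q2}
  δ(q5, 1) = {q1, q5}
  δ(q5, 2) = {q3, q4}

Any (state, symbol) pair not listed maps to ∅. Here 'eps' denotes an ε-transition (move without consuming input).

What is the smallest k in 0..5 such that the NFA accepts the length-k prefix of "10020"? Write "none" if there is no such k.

1

Start in {q0}.
Read '1': q0→{q2, q5}; now {q2, q5}.
None of the earlier sets intersect F, but {q2, q5} does.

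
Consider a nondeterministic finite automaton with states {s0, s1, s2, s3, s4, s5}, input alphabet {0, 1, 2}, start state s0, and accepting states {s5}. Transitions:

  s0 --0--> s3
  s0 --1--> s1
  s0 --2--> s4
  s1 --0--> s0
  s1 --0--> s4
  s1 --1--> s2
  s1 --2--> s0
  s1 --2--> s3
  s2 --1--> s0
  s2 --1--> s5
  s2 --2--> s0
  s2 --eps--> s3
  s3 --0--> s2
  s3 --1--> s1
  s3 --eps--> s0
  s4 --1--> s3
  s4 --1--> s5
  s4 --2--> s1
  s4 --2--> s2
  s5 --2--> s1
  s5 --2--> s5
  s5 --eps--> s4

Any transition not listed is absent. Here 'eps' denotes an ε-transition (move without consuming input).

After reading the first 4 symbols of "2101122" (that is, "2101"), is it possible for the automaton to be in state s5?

Yes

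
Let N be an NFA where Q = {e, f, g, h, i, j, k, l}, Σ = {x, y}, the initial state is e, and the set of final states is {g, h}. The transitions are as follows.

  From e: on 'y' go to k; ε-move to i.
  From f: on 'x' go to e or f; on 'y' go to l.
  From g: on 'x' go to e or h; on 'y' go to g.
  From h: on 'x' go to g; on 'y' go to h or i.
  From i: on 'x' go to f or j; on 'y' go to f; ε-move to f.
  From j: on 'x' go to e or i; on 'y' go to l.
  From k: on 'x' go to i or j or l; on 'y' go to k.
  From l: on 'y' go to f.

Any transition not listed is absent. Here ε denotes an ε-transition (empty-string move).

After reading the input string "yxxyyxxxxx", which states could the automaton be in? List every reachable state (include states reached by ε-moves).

Start: ε-closure({e}) = {e, f, i}.
Read 'y': e→{k}, f→{l}, i→{f}; now {f, k, l}.
Read 'x': f→{e, f}, k→{i, j, l}, l→∅; now {e, f, i, j, l}.
Read 'x': e→∅, f→{e, f}, i→{f, j}, j→{e, i}, l→∅; now {e, f, i, j}.
Read 'y': e→{k}, f→{l}, i→{f}, j→{l}; now {f, k, l}.
Read 'y': f→{l}, k→{k}, l→{f}; now {f, k, l}.
Read 'x': f→{e, f}, k→{i, j, l}, l→∅; now {e, f, i, j, l}.
Read 'x': e→∅, f→{e, f}, i→{f, j}, j→{e, i}, l→∅; now {e, f, i, j}.
Read 'x': e→∅, f→{e, f}, i→{f, j}, j→{e, i}; now {e, f, i, j}.
Read 'x': e→∅, f→{e, f}, i→{f, j}, j→{e, i}; now {e, f, i, j}.
Read 'x': e→∅, f→{e, f}, i→{f, j}, j→{e, i}; now {e, f, i, j}.

{e, f, i, j}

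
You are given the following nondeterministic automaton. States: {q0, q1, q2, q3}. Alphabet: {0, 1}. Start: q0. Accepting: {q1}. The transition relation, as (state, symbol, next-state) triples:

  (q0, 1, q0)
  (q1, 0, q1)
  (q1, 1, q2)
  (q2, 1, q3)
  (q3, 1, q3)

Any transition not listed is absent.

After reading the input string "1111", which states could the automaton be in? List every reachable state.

{q0}

Start in {q0}.
Read '1': {q0} → {q0}.
Read '1': {q0} → {q0}.
Read '1': {q0} → {q0}.
Read '1': {q0} → {q0}.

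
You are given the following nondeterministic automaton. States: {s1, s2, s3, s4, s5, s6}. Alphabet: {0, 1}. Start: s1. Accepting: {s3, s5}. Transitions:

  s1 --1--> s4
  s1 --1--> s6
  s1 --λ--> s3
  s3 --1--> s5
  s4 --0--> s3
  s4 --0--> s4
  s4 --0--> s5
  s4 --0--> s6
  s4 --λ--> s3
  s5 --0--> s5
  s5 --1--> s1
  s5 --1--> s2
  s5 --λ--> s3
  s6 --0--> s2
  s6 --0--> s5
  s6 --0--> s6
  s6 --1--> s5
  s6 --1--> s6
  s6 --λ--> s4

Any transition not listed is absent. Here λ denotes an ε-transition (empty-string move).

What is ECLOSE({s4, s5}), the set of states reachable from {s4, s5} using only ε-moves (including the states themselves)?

Begin with {s4, s5}.
ε-move s4 → s3; add s3.

{s3, s4, s5}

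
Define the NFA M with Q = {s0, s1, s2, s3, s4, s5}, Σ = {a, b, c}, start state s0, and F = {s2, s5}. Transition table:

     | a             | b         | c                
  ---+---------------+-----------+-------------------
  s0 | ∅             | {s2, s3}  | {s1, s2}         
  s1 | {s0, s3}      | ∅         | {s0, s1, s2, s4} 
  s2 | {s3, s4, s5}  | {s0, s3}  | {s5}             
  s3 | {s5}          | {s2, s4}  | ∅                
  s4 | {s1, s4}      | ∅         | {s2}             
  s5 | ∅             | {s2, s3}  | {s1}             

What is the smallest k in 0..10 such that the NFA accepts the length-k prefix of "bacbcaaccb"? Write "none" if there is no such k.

1

Start in {s0}.
Read 'b': {s0} → {s2, s3}.
None of the earlier sets intersect F, but {s2, s3} does.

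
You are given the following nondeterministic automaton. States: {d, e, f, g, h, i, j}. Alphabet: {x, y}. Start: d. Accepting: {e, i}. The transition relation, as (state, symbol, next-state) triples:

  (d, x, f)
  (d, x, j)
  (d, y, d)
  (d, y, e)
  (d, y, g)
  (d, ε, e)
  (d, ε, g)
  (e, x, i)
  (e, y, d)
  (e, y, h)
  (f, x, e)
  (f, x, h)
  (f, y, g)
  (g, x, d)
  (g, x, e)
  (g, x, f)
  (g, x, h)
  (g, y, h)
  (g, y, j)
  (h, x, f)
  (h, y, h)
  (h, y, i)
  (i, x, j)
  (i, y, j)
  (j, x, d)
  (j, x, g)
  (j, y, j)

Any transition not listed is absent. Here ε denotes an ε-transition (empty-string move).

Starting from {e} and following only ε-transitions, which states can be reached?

{e}

Begin with {e}.
No ε-moves leave this set, so the closure equals the set itself.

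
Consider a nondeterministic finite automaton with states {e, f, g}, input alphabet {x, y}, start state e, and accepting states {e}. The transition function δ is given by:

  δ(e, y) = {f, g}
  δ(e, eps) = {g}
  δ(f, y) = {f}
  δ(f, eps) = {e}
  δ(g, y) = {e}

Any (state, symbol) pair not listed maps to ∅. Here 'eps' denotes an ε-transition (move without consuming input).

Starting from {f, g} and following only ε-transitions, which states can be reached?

{e, f, g}

Begin with {f, g}.
ε-move f → e; add e.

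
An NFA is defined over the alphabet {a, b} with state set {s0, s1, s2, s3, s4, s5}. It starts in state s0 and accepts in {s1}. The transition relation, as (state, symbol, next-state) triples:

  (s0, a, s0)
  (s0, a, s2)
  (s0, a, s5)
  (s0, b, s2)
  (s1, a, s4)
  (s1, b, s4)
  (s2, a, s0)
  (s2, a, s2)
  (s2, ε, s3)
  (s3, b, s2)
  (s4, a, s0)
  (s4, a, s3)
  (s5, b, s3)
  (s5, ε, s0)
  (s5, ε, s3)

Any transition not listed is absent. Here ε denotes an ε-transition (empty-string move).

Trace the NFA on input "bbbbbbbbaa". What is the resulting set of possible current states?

{s0, s2, s3, s5}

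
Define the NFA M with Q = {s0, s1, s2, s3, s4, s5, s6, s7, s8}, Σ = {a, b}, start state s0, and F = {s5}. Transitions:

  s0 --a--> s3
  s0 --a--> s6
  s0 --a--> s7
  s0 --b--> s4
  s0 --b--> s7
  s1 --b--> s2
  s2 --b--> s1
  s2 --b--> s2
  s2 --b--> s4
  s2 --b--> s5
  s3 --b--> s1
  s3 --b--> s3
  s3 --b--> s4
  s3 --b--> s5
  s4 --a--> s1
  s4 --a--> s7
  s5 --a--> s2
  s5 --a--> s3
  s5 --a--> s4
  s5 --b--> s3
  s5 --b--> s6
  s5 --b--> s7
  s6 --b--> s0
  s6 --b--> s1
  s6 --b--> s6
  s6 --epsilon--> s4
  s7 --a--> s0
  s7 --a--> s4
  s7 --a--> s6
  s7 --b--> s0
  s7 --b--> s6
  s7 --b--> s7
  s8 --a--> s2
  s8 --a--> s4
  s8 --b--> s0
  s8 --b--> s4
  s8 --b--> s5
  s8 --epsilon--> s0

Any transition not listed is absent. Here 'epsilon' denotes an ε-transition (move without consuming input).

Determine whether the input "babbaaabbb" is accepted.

Yes

Start in {s0}.
Read 'b': s0→{s4, s7}; now {s4, s7}.
Read 'a': s4→{s1, s7}, s7→{s0, s4, s6}; now {s0, s1, s4, s6, s7}.
Read 'b': s0→{s4, s7}, s1→{s2}, s4→∅, s6→{s0, s1, s6}, s7→{s0, s6, s7}; now {s0, s1, s2, s4, s6, s7}.
Read 'b': s0→{s4, s7}, s1→{s2}, s2→{s1, s2, s4, s5}, s4→∅, s6→{s0, s1, s6}, s7→{s0, s6, s7}; now {s0, s1, s2, s4, s5, s6, s7}.
Read 'a': s0→{s3, s6, s7}, s1→∅, s2→∅, s4→{s1, s7}, s5→{s2, s3, s4}, s6→∅, s7→{s0, s4, s6}; now {s0, s1, s2, s3, s4, s6, s7}.
Read 'a': s0→{s3, s6, s7}, s1→∅, s2→∅, s3→∅, s4→{s1, s7}, s6→∅, s7→{s0, s4, s6}; now {s0, s1, s3, s4, s6, s7}.
Read 'a': s0→{s3, s6, s7}, s1→∅, s3→∅, s4→{s1, s7}, s6→∅, s7→{s0, s4, s6}; now {s0, s1, s3, s4, s6, s7}.
Read 'b': s0→{s4, s7}, s1→{s2}, s3→{s1, s3, s4, s5}, s4→∅, s6→{s0, s1, s6}, s7→{s0, s6, s7}; now {s0, s1, s2, s3, s4, s5, s6, s7}.
Read 'b': s0→{s4, s7}, s1→{s2}, s2→{s1, s2, s4, s5}, s3→{s1, s3, s4, s5}, s4→∅, s5→{s3, s6, s7}, s6→{s0, s1, s6}, s7→{s0, s6, s7}; now {s0, s1, s2, s3, s4, s5, s6, s7}.
Read 'b': s0→{s4, s7}, s1→{s2}, s2→{s1, s2, s4, s5}, s3→{s1, s3, s4, s5}, s4→∅, s5→{s3, s6, s7}, s6→{s0, s1, s6}, s7→{s0, s6, s7}; now {s0, s1, s2, s3, s4, s5, s6, s7}.
The final set {s0, s1, s2, s3, s4, s5, s6, s7} contains the accepting state s5.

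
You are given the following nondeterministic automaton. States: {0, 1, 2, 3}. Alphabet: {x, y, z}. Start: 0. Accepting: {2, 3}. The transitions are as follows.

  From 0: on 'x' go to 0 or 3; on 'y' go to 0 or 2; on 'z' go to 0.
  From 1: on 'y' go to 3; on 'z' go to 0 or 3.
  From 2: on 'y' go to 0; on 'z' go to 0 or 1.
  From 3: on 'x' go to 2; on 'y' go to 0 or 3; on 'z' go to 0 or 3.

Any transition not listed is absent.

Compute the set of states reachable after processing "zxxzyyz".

{0, 1, 3}

Start in {0}.
Read 'z': {0} → {0}.
Read 'x': {0} → {0, 3}.
Read 'x': {0, 3} → {0, 2, 3}.
Read 'z': {0, 2, 3} → {0, 1, 3}.
Read 'y': {0, 1, 3} → {0, 2, 3}.
Read 'y': {0, 2, 3} → {0, 2, 3}.
Read 'z': {0, 2, 3} → {0, 1, 3}.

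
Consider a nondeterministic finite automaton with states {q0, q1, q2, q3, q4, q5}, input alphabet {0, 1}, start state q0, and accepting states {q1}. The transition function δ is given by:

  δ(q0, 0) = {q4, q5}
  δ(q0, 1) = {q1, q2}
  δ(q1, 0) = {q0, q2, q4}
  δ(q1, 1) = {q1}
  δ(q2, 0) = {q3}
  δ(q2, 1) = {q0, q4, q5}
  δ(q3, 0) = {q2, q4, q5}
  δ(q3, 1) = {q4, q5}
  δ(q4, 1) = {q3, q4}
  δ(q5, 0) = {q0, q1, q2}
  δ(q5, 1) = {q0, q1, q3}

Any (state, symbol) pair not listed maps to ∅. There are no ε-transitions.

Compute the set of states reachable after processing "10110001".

{q0, q1, q2, q3, q4, q5}

Start in {q0}.
Read '1': q0→{q1, q2}; now {q1, q2}.
Read '0': q1→{q0, q2, q4}, q2→{q3}; now {q0, q2, q3, q4}.
Read '1': q0→{q1, q2}, q2→{q0, q4, q5}, q3→{q4, q5}, q4→{q3, q4}; now {q0, q1, q2, q3, q4, q5}.
Read '1': q0→{q1, q2}, q1→{q1}, q2→{q0, q4, q5}, q3→{q4, q5}, q4→{q3, q4}, q5→{q0, q1, q3}; now {q0, q1, q2, q3, q4, q5}.
Read '0': q0→{q4, q5}, q1→{q0, q2, q4}, q2→{q3}, q3→{q2, q4, q5}, q4→∅, q5→{q0, q1, q2}; now {q0, q1, q2, q3, q4, q5}.
Read '0': q0→{q4, q5}, q1→{q0, q2, q4}, q2→{q3}, q3→{q2, q4, q5}, q4→∅, q5→{q0, q1, q2}; now {q0, q1, q2, q3, q4, q5}.
Read '0': q0→{q4, q5}, q1→{q0, q2, q4}, q2→{q3}, q3→{q2, q4, q5}, q4→∅, q5→{q0, q1, q2}; now {q0, q1, q2, q3, q4, q5}.
Read '1': q0→{q1, q2}, q1→{q1}, q2→{q0, q4, q5}, q3→{q4, q5}, q4→{q3, q4}, q5→{q0, q1, q3}; now {q0, q1, q2, q3, q4, q5}.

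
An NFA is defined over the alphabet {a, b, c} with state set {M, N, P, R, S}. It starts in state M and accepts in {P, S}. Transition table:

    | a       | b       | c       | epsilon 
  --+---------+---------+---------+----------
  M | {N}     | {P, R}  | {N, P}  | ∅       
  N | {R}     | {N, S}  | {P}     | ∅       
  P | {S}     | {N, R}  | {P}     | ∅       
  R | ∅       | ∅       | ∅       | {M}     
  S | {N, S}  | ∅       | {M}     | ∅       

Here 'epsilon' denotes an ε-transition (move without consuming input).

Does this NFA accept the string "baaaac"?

Yes

Start in {M}.
Read 'b': M→{P, R}; union {P, R}; ε-closure = {M, P, R}.
Read 'a': M→{N}, P→{S}, R→∅; now {N, S}.
Read 'a': N→{R}, S→{N, S}; union {N, R, S}; ε-closure = {M, N, R, S}.
Read 'a': M→{N}, N→{R}, R→∅, S→{N, S}; union {N, R, S}; ε-closure = {M, N, R, S}.
Read 'a': M→{N}, N→{R}, R→∅, S→{N, S}; union {N, R, S}; ε-closure = {M, N, R, S}.
Read 'c': M→{N, P}, N→{P}, R→∅, S→{M}; now {M, N, P}.
The final set {M, N, P} contains the accepting state P.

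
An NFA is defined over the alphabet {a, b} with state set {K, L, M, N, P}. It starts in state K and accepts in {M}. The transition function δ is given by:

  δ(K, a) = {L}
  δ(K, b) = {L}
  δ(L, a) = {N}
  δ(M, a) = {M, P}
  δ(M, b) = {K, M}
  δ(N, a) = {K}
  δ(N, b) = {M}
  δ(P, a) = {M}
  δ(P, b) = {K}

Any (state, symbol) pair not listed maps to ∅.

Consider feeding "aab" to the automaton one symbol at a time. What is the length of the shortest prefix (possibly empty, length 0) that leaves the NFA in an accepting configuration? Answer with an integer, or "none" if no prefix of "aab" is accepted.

3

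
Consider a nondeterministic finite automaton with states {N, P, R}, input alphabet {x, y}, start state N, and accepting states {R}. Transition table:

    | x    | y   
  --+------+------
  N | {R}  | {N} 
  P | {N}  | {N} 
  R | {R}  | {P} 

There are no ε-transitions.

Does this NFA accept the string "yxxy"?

No

Start in {N}.
Read 'y': N→{N}; now {N}.
Read 'x': N→{R}; now {R}.
Read 'x': R→{R}; now {R}.
Read 'y': R→{P}; now {P}.
The final set {P} contains no accepting state.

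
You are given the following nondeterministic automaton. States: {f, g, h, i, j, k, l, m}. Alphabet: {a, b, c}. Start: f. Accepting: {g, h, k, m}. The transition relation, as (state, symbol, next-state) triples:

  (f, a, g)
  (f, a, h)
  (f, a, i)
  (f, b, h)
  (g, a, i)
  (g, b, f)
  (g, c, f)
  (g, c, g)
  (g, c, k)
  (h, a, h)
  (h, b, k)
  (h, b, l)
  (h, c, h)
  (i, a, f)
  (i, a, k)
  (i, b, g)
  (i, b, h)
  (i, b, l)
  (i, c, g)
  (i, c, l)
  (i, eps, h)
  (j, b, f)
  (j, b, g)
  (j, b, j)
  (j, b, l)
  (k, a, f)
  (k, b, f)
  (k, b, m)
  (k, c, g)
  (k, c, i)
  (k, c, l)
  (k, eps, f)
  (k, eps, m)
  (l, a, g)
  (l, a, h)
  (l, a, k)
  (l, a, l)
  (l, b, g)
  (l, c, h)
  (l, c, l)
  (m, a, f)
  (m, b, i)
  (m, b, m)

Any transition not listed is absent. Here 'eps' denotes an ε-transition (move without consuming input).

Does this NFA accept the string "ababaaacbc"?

Yes

Start in {f}.
Read 'a': {f} → {g, h, i}.
Read 'b': {g, h, i} → {f, g, h, k, l, m}.
Read 'a': {f, g, h, k, l, m} → {f, g, h, i, k, l, m}.
Read 'b': {f, g, h, i, k, l, m} → {f, g, h, i, k, l, m}.
Read 'a': {f, g, h, i, k, l, m} → {f, g, h, i, k, l, m}.
Read 'a': {f, g, h, i, k, l, m} → {f, g, h, i, k, l, m}.
Read 'a': {f, g, h, i, k, l, m} → {f, g, h, i, k, l, m}.
Read 'c': {f, g, h, i, k, l, m} → {f, g, h, i, k, l, m}.
Read 'b': {f, g, h, i, k, l, m} → {f, g, h, i, k, l, m}.
Read 'c': {f, g, h, i, k, l, m} → {f, g, h, i, k, l, m}.
The final set {f, g, h, i, k, l, m} contains the accepting states g, h, k, m.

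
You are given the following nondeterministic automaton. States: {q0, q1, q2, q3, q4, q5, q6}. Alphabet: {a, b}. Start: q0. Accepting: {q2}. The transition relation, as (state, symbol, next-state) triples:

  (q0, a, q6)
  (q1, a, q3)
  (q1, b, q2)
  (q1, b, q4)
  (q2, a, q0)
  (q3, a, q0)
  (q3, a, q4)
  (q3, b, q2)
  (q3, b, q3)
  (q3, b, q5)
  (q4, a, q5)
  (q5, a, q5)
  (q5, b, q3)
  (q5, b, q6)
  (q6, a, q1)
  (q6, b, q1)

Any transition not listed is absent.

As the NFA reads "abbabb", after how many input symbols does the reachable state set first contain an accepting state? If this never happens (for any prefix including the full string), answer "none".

3

Start in {q0}.
Read 'a': {q0} → {q6}.
Read 'b': {q6} → {q1}.
Read 'b': {q1} → {q2, q4}.
None of the earlier sets intersect F, but {q2, q4} does.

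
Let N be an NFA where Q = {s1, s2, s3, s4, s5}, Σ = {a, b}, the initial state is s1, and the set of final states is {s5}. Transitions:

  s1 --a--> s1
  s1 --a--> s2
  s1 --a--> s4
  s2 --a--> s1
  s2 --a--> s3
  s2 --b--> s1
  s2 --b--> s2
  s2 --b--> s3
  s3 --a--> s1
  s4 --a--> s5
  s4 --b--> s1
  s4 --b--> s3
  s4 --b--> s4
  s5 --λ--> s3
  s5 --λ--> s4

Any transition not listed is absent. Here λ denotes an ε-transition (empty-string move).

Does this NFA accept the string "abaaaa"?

Start in {s1}.
Read 'a': s1→{s1, s2, s4}; now {s1, s2, s4}.
Read 'b': s1→∅, s2→{s1, s2, s3}, s4→{s1, s3, s4}; now {s1, s2, s3, s4}.
Read 'a': s1→{s1, s2, s4}, s2→{s1, s3}, s3→{s1}, s4→{s5}; now {s1, s2, s3, s4, s5}.
Read 'a': s1→{s1, s2, s4}, s2→{s1, s3}, s3→{s1}, s4→{s5}, s5→∅; now {s1, s2, s3, s4, s5}.
Read 'a': s1→{s1, s2, s4}, s2→{s1, s3}, s3→{s1}, s4→{s5}, s5→∅; now {s1, s2, s3, s4, s5}.
Read 'a': s1→{s1, s2, s4}, s2→{s1, s3}, s3→{s1}, s4→{s5}, s5→∅; now {s1, s2, s3, s4, s5}.
The final set {s1, s2, s3, s4, s5} contains the accepting state s5.

Yes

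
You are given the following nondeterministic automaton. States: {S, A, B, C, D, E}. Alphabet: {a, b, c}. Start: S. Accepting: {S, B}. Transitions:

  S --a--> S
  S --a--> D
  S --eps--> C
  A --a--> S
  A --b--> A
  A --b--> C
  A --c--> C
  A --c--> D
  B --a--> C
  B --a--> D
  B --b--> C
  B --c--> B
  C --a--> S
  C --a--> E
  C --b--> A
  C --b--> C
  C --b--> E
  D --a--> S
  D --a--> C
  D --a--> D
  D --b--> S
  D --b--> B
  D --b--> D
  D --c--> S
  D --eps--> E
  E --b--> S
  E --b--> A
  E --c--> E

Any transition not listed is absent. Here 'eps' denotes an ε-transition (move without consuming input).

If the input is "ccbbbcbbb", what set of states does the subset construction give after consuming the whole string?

∅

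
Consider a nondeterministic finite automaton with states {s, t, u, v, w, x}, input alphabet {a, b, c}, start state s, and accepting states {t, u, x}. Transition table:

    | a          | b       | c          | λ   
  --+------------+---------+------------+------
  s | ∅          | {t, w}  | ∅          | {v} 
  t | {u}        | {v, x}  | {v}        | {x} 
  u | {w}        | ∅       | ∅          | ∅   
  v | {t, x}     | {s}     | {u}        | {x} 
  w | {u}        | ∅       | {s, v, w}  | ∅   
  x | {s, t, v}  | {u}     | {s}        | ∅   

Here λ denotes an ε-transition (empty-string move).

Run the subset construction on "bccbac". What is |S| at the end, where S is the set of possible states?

5

Start: ε-closure({s}) = {s, v, x}.
Read 'b': s→{t, w}, v→{s}, x→{u}; union {s, t, u, w}; ε-closure = {s, t, u, v, w, x}.
Read 'c': s→∅, t→{v}, u→∅, v→{u}, w→{s, v, w}, x→{s}; union {s, u, v, w}; ε-closure = {s, u, v, w, x}.
Read 'c': s→∅, u→∅, v→{u}, w→{s, v, w}, x→{s}; union {s, u, v, w}; ε-closure = {s, u, v, w, x}.
Read 'b': s→{t, w}, u→∅, v→{s}, w→∅, x→{u}; union {s, t, u, w}; ε-closure = {s, t, u, v, w, x}.
Read 'a': s→∅, t→{u}, u→{w}, v→{t, x}, w→{u}, x→{s, t, v}; now {s, t, u, v, w, x}.
Read 'c': s→∅, t→{v}, u→∅, v→{u}, w→{s, v, w}, x→{s}; union {s, u, v, w}; ε-closure = {s, u, v, w, x}.
That set has 5 states.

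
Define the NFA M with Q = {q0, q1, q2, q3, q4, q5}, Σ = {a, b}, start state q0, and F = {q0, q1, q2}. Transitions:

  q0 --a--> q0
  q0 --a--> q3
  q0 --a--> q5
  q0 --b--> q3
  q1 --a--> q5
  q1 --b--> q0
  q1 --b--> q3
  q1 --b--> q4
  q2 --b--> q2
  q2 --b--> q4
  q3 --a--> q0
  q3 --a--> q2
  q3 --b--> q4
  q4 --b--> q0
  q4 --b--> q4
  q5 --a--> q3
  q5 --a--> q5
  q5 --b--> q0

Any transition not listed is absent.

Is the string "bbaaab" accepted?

Start in {q0}.
Read 'b': {q0} → {q3}.
Read 'b': {q3} → {q4}.
Read 'a': {q4} → ∅.
The set is empty and remains empty for the remaining 3 symbols.
The final set ∅ contains no accepting state.

No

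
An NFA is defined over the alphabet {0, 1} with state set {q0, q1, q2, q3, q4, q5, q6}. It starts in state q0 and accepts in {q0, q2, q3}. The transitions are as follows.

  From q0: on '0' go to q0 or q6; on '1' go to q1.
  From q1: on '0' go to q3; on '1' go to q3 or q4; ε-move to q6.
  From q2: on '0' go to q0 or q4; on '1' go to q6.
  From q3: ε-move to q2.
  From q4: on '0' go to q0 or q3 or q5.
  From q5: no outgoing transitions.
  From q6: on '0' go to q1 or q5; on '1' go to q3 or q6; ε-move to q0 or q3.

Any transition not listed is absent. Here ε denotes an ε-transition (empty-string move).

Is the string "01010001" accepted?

Yes

Start in {q0}.
Read '0': q0→{q0, q6}; union {q0, q6}; ε-closure = {q0, q2, q3, q6}.
Read '1': q0→{q1}, q2→{q6}, q3→∅, q6→{q3, q6}; union {q1, q3, q6}; ε-closure = {q0, q1, q2, q3, q6}.
Read '0': q0→{q0, q6}, q1→{q3}, q2→{q0, q4}, q3→∅, q6→{q1, q5}; union {q0, q1, q3, q4, q5, q6}; ε-closure = {q0, q1, q2, q3, q4, q5, q6}.
Read '1': q0→{q1}, q1→{q3, q4}, q2→{q6}, q3→∅, q4→∅, q5→∅, q6→{q3, q6}; union {q1, q3, q4, q6}; ε-closure = {q0, q1, q2, q3, q4, q6}.
Read '0': q0→{q0, q6}, q1→{q3}, q2→{q0, q4}, q3→∅, q4→{q0, q3, q5}, q6→{q1, q5}; union {q0, q1, q3, q4, q5, q6}; ε-closure = {q0, q1, q2, q3, q4, q5, q6}.
Read '0': q0→{q0, q6}, q1→{q3}, q2→{q0, q4}, q3→∅, q4→{q0, q3, q5}, q5→∅, q6→{q1, q5}; union {q0, q1, q3, q4, q5, q6}; ε-closure = {q0, q1, q2, q3, q4, q5, q6}.
Read '0': q0→{q0, q6}, q1→{q3}, q2→{q0, q4}, q3→∅, q4→{q0, q3, q5}, q5→∅, q6→{q1, q5}; union {q0, q1, q3, q4, q5, q6}; ε-closure = {q0, q1, q2, q3, q4, q5, q6}.
Read '1': q0→{q1}, q1→{q3, q4}, q2→{q6}, q3→∅, q4→∅, q5→∅, q6→{q3, q6}; union {q1, q3, q4, q6}; ε-closure = {q0, q1, q2, q3, q4, q6}.
The final set {q0, q1, q2, q3, q4, q6} contains the accepting states q0, q2, q3.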